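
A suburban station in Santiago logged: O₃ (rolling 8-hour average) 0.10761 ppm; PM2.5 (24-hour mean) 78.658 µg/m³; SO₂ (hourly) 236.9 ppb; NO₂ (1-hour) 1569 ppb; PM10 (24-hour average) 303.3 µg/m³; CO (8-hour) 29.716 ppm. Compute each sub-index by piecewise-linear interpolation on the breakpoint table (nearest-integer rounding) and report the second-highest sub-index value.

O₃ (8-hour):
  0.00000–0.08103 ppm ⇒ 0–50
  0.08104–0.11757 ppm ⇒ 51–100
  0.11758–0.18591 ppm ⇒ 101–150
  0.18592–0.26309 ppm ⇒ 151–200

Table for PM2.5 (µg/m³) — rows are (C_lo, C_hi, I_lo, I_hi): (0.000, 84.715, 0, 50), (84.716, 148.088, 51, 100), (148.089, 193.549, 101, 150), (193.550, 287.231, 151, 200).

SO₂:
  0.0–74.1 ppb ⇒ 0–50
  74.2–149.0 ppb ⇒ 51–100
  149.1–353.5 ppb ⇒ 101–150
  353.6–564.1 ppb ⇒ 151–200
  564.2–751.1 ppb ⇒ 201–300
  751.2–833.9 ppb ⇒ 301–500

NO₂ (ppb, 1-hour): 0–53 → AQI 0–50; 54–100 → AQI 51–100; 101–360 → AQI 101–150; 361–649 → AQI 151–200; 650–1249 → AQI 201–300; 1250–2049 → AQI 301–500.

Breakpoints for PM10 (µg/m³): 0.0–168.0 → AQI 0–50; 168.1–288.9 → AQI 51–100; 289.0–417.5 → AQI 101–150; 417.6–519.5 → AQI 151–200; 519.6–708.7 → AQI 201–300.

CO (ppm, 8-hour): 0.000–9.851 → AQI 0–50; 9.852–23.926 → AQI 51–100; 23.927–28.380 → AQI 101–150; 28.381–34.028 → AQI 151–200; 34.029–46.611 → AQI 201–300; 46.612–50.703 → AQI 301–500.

163

O₃: 0.10761 lies in 0.08104–0.11757, so I_lo=51, I_hi=100, C_lo=0.08104, C_hi=0.11757.
(100−51)/(0.11757−0.08104) × (0.10761−0.08104) + 51 = 49/0.03653 × 0.02657 + 51 ≈ 86.64 → 87.
PM2.5 78.658: bracket 0.000–84.715 → index 0–50; slope 50/84.715, offset 78.658.
AQI = 0 + 50/84.715·78.658 ≈ 46.43 ⇒ 46.
SO₂: row 149.1–353.5 (AQI 101–150). (150−101)·(236.9−149.1)/(353.5−149.1) + 101 = 49·87.8/204.4 + 101 ≈ 122.05 → 122.
NO₂ 1569: bracket 1250–2049 → index 301–500; slope 199/799, offset 319.
AQI = 301 + 199/799·319 ≈ 380.45 ⇒ 380.
PM10: row 289.0–417.5 (AQI 101–150). (150−101)·(303.3−289.0)/(417.5−289.0) + 101 = 49·14.3/128.5 + 101 ≈ 106.45 → 106.
CO: 29.716 ∈ [28.381, 34.028] ↔ index [151, 200].
151 + (29.716−28.381)·(200−151)/(34.028−28.381) = 151 + 1.335·49/5.647 ≈ 162.58, so AQI = 163.
Sub-indices: O₃→87, PM2.5→46, SO₂→122, NO₂→380, PM10→106, CO→163. Ranked high→low: 380, 163, 122, 106, 87, 46. Second-highest sub-index = 163.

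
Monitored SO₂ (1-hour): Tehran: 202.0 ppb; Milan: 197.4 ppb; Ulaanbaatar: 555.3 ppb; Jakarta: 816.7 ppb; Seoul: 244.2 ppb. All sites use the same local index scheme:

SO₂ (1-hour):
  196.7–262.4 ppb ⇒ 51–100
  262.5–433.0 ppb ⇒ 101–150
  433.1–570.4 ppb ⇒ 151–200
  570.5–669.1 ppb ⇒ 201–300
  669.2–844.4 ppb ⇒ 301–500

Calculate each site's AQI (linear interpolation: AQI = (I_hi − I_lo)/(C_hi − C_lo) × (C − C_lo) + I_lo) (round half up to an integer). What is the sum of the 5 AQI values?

Tehran: row 196.7–262.4 (AQI 51–100). (100−51)·(202.0−196.7)/(262.4−196.7) + 51 = 49·5.3/65.7 + 51 ≈ 54.95 → 55.
Milan: row 196.7–262.4 (AQI 51–100). (100−51)·(197.4−196.7)/(262.4−196.7) + 51 = 49·0.7/65.7 + 51 ≈ 51.52 → 52.
Ulaanbaatar: 555.3 lies in 433.1–570.4, so I_lo=151, I_hi=200, C_lo=433.1, C_hi=570.4.
(200−151)/(570.4−433.1) × (555.3−433.1) + 151 = 49/137.3 × 122.2 + 151 ≈ 194.61 → 195.
Jakarta: row 669.2–844.4 (AQI 301–500). (500−301)·(816.7−669.2)/(844.4−669.2) + 301 = 199·147.5/175.2 + 301 ≈ 468.54 → 469.
Seoul: 244.2 ∈ [196.7, 262.4] ↔ index [51, 100].
51 + (244.2−196.7)·(100−51)/(262.4−196.7) = 51 + 47.5·49/65.7 ≈ 86.43, so AQI = 86.
AQIs: Tehran=55, Milan=52, Ulaanbaatar=195, Jakarta=469, Seoul=86. Sum = 55 + 52 + 195 + 469 + 86 = 857.

857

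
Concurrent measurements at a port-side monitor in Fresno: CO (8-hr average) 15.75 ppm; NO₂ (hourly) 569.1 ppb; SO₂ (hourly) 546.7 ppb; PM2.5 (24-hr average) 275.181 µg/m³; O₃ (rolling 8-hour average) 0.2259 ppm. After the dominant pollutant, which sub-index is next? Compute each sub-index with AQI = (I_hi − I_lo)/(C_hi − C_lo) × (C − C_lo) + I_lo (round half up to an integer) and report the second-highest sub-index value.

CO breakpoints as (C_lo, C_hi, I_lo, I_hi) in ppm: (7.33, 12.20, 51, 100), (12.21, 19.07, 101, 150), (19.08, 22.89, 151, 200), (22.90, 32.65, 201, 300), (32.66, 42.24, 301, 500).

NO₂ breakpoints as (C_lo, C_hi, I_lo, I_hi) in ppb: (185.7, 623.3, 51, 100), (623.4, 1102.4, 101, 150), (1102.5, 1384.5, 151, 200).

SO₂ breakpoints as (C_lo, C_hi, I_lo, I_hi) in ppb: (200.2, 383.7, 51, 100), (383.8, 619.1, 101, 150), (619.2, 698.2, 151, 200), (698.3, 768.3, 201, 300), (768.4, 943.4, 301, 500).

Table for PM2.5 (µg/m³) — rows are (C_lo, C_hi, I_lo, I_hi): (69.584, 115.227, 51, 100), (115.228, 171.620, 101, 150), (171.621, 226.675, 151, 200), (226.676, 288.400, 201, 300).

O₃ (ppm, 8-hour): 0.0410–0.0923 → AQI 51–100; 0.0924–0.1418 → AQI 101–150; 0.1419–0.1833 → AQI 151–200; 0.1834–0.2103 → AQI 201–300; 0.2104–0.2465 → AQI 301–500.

CO: row 12.21–19.07 (AQI 101–150). (150−101)·(15.75−12.21)/(19.07−12.21) + 101 = 49·3.54/6.86 + 101 ≈ 126.29 → 126.
NO₂ 569.1: bracket 185.7–623.3 → index 51–100; slope 49/437.6, offset 383.4.
AQI = 51 + 49/437.6·383.4 ≈ 93.93 ⇒ 94.
SO₂: 546.7 lies in 383.8–619.1, so I_lo=101, I_hi=150, C_lo=383.8, C_hi=619.1.
(150−101)/(619.1−383.8) × (546.7−383.8) + 101 = 49/235.3 × 162.9 + 101 ≈ 134.92 → 135.
PM2.5: 275.181 ∈ [226.676, 288.400] ↔ index [201, 300].
201 + (275.181−226.676)·(300−201)/(288.400−226.676) = 201 + 48.505·99/61.724 ≈ 278.80, so AQI = 279.
O₃: row 0.2104–0.2465 (AQI 301–500). (500−301)·(0.2259−0.2104)/(0.2465−0.2104) + 301 = 199·0.0155/0.0361 + 301 ≈ 386.44 → 386.
Sub-indices: CO→126, NO₂→94, SO₂→135, PM2.5→279, O₃→386. Ranked high→low: 386, 279, 135, 126, 94. Second-highest sub-index = 279.

279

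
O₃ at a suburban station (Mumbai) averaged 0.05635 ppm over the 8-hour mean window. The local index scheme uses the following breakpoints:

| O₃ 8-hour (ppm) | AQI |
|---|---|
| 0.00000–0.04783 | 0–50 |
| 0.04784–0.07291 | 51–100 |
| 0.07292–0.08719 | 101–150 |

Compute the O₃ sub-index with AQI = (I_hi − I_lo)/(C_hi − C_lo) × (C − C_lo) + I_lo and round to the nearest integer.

68

O₃: 0.05635 ∈ [0.04784, 0.07291] ↔ index [51, 100].
51 + (0.05635−0.04784)·(100−51)/(0.07291−0.04784) = 51 + 0.00851·49/0.02507 ≈ 67.63, so AQI = 68.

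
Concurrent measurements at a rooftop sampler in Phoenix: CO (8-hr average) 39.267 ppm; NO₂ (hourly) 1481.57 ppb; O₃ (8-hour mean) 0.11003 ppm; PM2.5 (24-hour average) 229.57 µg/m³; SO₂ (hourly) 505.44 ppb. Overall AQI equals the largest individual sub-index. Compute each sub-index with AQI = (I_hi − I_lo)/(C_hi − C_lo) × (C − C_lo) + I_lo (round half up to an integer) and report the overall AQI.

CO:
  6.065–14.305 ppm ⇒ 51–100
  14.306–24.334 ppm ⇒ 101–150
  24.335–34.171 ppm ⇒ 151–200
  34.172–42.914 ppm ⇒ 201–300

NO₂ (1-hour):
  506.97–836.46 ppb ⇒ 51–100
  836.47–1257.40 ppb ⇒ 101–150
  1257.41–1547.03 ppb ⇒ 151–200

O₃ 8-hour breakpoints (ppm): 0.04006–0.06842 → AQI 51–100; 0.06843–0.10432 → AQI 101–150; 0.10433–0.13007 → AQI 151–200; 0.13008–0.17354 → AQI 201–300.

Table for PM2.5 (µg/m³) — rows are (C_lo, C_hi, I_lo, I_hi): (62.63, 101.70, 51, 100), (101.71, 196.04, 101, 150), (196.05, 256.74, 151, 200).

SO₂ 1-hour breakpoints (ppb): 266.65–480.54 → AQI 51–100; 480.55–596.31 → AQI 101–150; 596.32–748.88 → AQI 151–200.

259

CO: 39.267 lies in 34.172–42.914, so I_lo=201, I_hi=300, C_lo=34.172, C_hi=42.914.
(300−201)/(42.914−34.172) × (39.267−34.172) + 201 = 99/8.742 × 5.095 + 201 ≈ 258.70 → 259.
NO₂: 1481.57 ∈ [1257.41, 1547.03] ↔ index [151, 200].
151 + (1481.57−1257.41)·(200−151)/(1547.03−1257.41) = 151 + 224.16·49/289.62 ≈ 188.93, so AQI = 189.
O₃: 0.11003 lies in 0.10433–0.13007, so I_lo=151, I_hi=200, C_lo=0.10433, C_hi=0.13007.
(200−151)/(0.13007−0.10433) × (0.11003−0.10433) + 151 = 49/0.02574 × 0.00570 + 151 ≈ 161.85 → 162.
PM2.5 229.57: bracket 196.05–256.74 → index 151–200; slope 49/60.69, offset 33.52.
AQI = 151 + 49/60.69·33.52 ≈ 178.06 ⇒ 178.
SO₂: 505.44 ∈ [480.55, 596.31] ↔ index [101, 150].
101 + (505.44−480.55)·(150−101)/(596.31−480.55) = 101 + 24.89·49/115.76 ≈ 111.54, so AQI = 112.
Sub-indices: CO→259, NO₂→189, O₃→162, PM2.5→178, SO₂→112. Overall AQI = max = 259; dominant pollutant is CO.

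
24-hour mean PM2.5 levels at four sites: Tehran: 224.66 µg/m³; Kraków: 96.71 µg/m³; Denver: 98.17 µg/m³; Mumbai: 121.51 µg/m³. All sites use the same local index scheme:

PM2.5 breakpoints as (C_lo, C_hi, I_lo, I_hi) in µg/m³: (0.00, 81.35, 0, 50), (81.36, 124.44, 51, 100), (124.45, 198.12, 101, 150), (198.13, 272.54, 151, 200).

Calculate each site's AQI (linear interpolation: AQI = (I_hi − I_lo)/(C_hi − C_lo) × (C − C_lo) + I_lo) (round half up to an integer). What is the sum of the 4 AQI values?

403

Tehran: 224.66 ∈ [198.13, 272.54] ↔ index [151, 200].
151 + (224.66−198.13)·(200−151)/(272.54−198.13) = 151 + 26.53·49/74.41 ≈ 168.47, so AQI = 168.
Kraków: row 81.36–124.44 (AQI 51–100). (100−51)·(96.71−81.36)/(124.44−81.36) + 51 = 49·15.35/43.08 + 51 ≈ 68.46 → 68.
Denver: row 81.36–124.44 (AQI 51–100). (100−51)·(98.17−81.36)/(124.44−81.36) + 51 = 49·16.81/43.08 + 51 ≈ 70.12 → 70.
Mumbai 121.51: bracket 81.36–124.44 → index 51–100; slope 49/43.08, offset 40.15.
AQI = 51 + 49/43.08·40.15 ≈ 96.67 ⇒ 97.
AQIs: Tehran=168, Kraków=68, Denver=70, Mumbai=97. Sum = 168 + 68 + 70 + 97 = 403.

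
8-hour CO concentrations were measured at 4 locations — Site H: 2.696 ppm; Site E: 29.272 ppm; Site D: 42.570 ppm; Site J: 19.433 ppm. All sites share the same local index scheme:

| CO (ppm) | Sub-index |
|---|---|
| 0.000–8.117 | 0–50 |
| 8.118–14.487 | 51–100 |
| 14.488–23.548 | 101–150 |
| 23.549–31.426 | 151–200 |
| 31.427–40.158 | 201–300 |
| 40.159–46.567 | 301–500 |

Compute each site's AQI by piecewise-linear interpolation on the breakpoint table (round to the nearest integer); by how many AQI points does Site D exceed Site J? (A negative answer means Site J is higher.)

248

Site H: 2.696 lies in 0.000–8.117, so I_lo=0, I_hi=50, C_lo=0.000, C_hi=8.117.
(50−0)/(8.117−0.000) × (2.696−0.000) + 0 = 50/8.117 × 2.696 + 0 ≈ 16.61 → 17.
Site E 29.272: bracket 23.549–31.426 → index 151–200; slope 49/7.877, offset 5.723.
AQI = 151 + 49/7.877·5.723 ≈ 186.60 ⇒ 187.
Site D: 42.570 lies in 40.159–46.567, so I_lo=301, I_hi=500, C_lo=40.159, C_hi=46.567.
(500−301)/(46.567−40.159) × (42.570−40.159) + 301 = 199/6.408 × 2.411 + 301 ≈ 375.87 → 376.
Site J: 19.433 lies in 14.488–23.548, so I_lo=101, I_hi=150, C_lo=14.488, C_hi=23.548.
(150−101)/(23.548−14.488) × (19.433−14.488) + 101 = 49/9.060 × 4.945 + 101 ≈ 127.74 → 128.
AQIs: Site H=17, Site E=187, Site D=376, Site J=128. Site D (376) − Site J (128) = 248.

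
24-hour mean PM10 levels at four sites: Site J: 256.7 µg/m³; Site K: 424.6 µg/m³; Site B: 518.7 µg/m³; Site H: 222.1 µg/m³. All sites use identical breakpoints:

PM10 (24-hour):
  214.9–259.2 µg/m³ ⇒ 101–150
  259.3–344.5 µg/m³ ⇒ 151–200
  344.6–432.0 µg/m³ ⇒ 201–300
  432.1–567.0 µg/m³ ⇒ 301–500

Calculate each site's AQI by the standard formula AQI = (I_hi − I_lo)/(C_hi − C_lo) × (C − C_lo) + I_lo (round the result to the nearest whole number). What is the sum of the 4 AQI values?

Site J: 256.7 ∈ [214.9, 259.2] ↔ index [101, 150].
101 + (256.7−214.9)·(150−101)/(259.2−214.9) = 101 + 41.8·49/44.3 ≈ 147.23, so AQI = 147.
Site K 424.6: bracket 344.6–432.0 → index 201–300; slope 99/87.4, offset 80.0.
AQI = 201 + 99/87.4·80.0 ≈ 291.62 ⇒ 292.
Site B 518.7: bracket 432.1–567.0 → index 301–500; slope 199/134.9, offset 86.6.
AQI = 301 + 199/134.9·86.6 ≈ 428.75 ⇒ 429.
Site H: row 214.9–259.2 (AQI 101–150). (150−101)·(222.1−214.9)/(259.2−214.9) + 101 = 49·7.2/44.3 + 101 ≈ 108.96 → 109.
AQIs: Site J=147, Site K=292, Site B=429, Site H=109. Sum = 147 + 292 + 429 + 109 = 977.

977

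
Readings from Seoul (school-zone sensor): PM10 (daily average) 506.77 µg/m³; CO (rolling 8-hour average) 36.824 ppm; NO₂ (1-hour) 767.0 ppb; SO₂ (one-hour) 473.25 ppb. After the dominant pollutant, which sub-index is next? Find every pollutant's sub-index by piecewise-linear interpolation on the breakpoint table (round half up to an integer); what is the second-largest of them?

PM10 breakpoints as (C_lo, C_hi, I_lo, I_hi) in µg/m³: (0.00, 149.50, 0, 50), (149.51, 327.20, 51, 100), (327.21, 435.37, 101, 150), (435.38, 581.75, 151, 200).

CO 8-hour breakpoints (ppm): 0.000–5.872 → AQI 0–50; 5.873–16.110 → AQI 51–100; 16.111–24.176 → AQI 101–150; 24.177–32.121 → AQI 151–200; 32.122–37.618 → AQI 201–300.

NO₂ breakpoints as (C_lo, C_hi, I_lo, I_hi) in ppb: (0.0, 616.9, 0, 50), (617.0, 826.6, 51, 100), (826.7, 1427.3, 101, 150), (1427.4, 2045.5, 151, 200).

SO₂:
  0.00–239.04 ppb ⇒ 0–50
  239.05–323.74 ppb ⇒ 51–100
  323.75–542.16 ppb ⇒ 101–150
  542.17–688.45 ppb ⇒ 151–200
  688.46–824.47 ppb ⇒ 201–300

175

PM10: 506.77 lies in 435.38–581.75, so I_lo=151, I_hi=200, C_lo=435.38, C_hi=581.75.
(200−151)/(581.75−435.38) × (506.77−435.38) + 151 = 49/146.37 × 71.39 + 151 ≈ 174.90 → 175.
CO: row 32.122–37.618 (AQI 201–300). (300−201)·(36.824−32.122)/(37.618−32.122) + 201 = 99·4.702/5.496 + 201 ≈ 285.70 → 286.
NO₂: 767.0 ∈ [617.0, 826.6] ↔ index [51, 100].
51 + (767.0−617.0)·(100−51)/(826.6−617.0) = 51 + 150.0·49/209.6 ≈ 86.07, so AQI = 86.
SO₂: 473.25 lies in 323.75–542.16, so I_lo=101, I_hi=150, C_lo=323.75, C_hi=542.16.
(150−101)/(542.16−323.75) × (473.25−323.75) + 101 = 49/218.41 × 149.50 + 101 ≈ 134.54 → 135.
Sub-indices: PM10→175, CO→286, NO₂→86, SO₂→135. Ranked high→low: 286, 175, 135, 86. Second-highest sub-index = 175.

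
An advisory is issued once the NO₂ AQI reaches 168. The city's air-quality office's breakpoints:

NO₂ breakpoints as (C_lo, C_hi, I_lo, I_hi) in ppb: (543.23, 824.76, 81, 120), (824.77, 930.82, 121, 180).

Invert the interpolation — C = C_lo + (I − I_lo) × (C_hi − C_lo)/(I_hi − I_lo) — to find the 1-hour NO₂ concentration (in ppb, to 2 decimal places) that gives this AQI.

AQI 168 lies in the 121–180 band, which corresponds to 824.77–930.82 ppb.
C = 824.77 + (168−121)×(930.82−824.77)/(180−121) = 824.77 + 47×106.05/59 ≈ 909.2505 ppb → 909.25 ppb to 2 dp.

909.25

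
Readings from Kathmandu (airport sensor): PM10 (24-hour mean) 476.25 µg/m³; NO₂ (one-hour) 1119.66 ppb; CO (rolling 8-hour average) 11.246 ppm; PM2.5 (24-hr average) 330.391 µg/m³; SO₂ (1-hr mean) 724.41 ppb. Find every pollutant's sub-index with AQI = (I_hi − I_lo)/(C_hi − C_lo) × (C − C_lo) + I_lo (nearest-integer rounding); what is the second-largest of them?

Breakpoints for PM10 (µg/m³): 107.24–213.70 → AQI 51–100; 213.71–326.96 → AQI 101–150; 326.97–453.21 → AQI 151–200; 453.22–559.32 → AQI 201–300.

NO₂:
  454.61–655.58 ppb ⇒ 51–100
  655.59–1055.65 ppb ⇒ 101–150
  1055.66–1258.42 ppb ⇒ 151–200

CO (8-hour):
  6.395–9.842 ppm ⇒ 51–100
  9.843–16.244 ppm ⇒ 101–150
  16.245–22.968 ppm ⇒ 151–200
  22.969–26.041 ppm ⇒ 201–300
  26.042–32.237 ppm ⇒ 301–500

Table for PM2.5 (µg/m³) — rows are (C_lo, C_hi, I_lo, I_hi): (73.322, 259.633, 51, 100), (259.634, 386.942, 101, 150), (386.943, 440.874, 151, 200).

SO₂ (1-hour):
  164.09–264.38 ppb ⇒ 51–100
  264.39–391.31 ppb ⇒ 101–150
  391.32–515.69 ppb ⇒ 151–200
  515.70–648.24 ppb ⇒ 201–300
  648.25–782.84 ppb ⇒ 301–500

PM10: row 453.22–559.32 (AQI 201–300). (300−201)·(476.25−453.22)/(559.32−453.22) + 201 = 99·23.03/106.10 + 201 ≈ 222.49 → 222.
NO₂: 1119.66 lies in 1055.66–1258.42, so I_lo=151, I_hi=200, C_lo=1055.66, C_hi=1258.42.
(200−151)/(1258.42−1055.66) × (1119.66−1055.66) + 151 = 49/202.76 × 64.00 + 151 ≈ 166.47 → 166.
CO: row 9.843–16.244 (AQI 101–150). (150−101)·(11.246−9.843)/(16.244−9.843) + 101 = 49·1.403/6.401 + 101 ≈ 111.74 → 112.
PM2.5: 330.391 lies in 259.634–386.942, so I_lo=101, I_hi=150, C_lo=259.634, C_hi=386.942.
(150−101)/(386.942−259.634) × (330.391−259.634) + 101 = 49/127.308 × 70.757 + 101 ≈ 128.23 → 128.
SO₂: 724.41 lies in 648.25–782.84, so I_lo=301, I_hi=500, C_lo=648.25, C_hi=782.84.
(500−301)/(782.84−648.25) × (724.41−648.25) + 301 = 199/134.59 × 76.16 + 301 ≈ 413.61 → 414.
Sub-indices: PM10→222, NO₂→166, CO→112, PM2.5→128, SO₂→414. Ranked high→low: 414, 222, 166, 128, 112. Second-highest sub-index = 222.

222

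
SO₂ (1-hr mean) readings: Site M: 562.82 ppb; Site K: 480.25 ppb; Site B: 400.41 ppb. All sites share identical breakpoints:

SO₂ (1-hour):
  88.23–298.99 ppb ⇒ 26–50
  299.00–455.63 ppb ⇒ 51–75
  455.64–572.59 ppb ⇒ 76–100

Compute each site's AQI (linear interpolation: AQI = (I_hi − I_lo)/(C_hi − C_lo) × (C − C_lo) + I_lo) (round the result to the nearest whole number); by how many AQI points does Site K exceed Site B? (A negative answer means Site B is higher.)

14

Site M: 562.82 lies in 455.64–572.59, so I_lo=76, I_hi=100, C_lo=455.64, C_hi=572.59.
(100−76)/(572.59−455.64) × (562.82−455.64) + 76 = 24/116.95 × 107.18 + 76 ≈ 98.00 → 98.
Site K: 480.25 lies in 455.64–572.59, so I_lo=76, I_hi=100, C_lo=455.64, C_hi=572.59.
(100−76)/(572.59−455.64) × (480.25−455.64) + 76 = 24/116.95 × 24.61 + 76 ≈ 81.05 → 81.
Site B: 400.41 ∈ [299.00, 455.63] ↔ index [51, 75].
51 + (400.41−299.00)·(75−51)/(455.63−299.00) = 51 + 101.41·24/156.63 ≈ 66.54, so AQI = 67.
AQIs: Site M=98, Site K=81, Site B=67. Site K (81) − Site B (67) = 14.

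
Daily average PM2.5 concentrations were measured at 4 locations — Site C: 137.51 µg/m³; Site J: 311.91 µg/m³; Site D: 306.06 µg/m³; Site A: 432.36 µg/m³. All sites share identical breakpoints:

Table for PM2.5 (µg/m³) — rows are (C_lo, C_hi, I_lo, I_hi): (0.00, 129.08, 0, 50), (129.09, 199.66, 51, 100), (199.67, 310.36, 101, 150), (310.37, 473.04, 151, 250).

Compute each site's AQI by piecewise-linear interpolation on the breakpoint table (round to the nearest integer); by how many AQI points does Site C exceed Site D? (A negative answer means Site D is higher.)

-91

Site C: 137.51 lies in 129.09–199.66, so I_lo=51, I_hi=100, C_lo=129.09, C_hi=199.66.
(100−51)/(199.66−129.09) × (137.51−129.09) + 51 = 49/70.57 × 8.42 + 51 ≈ 56.85 → 57.
Site J: row 310.37–473.04 (AQI 151–250). (250−151)·(311.91−310.37)/(473.04−310.37) + 151 = 99·1.54/162.67 + 151 ≈ 151.94 → 152.
Site D: 306.06 lies in 199.67–310.36, so I_lo=101, I_hi=150, C_lo=199.67, C_hi=310.36.
(150−101)/(310.36−199.67) × (306.06−199.67) + 101 = 49/110.69 × 106.39 + 101 ≈ 148.10 → 148.
Site A 432.36: bracket 310.37–473.04 → index 151–250; slope 99/162.67, offset 121.99.
AQI = 151 + 99/162.67·121.99 ≈ 225.24 ⇒ 225.
AQIs: Site C=57, Site J=152, Site D=148, Site A=225. Site C (57) − Site D (148) = -91.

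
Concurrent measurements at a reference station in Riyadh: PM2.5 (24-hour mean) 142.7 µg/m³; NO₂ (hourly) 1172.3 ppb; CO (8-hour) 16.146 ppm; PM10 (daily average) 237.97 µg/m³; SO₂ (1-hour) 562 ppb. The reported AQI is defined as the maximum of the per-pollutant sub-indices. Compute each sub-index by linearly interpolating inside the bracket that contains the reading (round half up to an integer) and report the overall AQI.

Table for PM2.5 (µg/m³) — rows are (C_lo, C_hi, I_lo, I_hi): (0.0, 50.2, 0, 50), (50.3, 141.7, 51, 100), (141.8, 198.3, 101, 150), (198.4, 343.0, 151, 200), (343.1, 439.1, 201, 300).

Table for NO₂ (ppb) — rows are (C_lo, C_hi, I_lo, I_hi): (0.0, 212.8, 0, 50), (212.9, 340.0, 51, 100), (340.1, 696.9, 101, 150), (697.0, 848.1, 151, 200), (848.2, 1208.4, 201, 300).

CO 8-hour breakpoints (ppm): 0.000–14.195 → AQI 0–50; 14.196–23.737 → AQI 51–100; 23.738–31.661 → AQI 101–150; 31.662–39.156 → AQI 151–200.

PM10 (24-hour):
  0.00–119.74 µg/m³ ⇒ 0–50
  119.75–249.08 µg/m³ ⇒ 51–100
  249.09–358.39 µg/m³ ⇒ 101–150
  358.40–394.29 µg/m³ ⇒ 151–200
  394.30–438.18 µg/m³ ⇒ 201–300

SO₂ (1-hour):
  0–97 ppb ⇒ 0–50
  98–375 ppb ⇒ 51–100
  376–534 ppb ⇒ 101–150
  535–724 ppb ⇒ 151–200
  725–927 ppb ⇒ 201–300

290

PM2.5: 142.7 lies in 141.8–198.3, so I_lo=101, I_hi=150, C_lo=141.8, C_hi=198.3.
(150−101)/(198.3−141.8) × (142.7−141.8) + 101 = 49/56.5 × 0.9 + 101 ≈ 101.78 → 102.
NO₂: 1172.3 lies in 848.2–1208.4, so I_lo=201, I_hi=300, C_lo=848.2, C_hi=1208.4.
(300−201)/(1208.4−848.2) × (1172.3−848.2) + 201 = 99/360.2 × 324.1 + 201 ≈ 290.08 → 290.
CO 16.146: bracket 14.196–23.737 → index 51–100; slope 49/9.541, offset 1.950.
AQI = 51 + 49/9.541·1.950 ≈ 61.01 ⇒ 61.
PM10: 237.97 lies in 119.75–249.08, so I_lo=51, I_hi=100, C_lo=119.75, C_hi=249.08.
(100−51)/(249.08−119.75) × (237.97−119.75) + 51 = 49/129.33 × 118.22 + 51 ≈ 95.79 → 96.
SO₂: 562 lies in 535–724, so I_lo=151, I_hi=200, C_lo=535, C_hi=724.
(200−151)/(724−535) × (562−535) + 151 = 49/189 × 27 + 151 ≈ 158.00 → 158.
Sub-indices: PM2.5→102, NO₂→290, CO→61, PM10→96, SO₂→158. Overall AQI = max = 290; dominant pollutant is NO₂.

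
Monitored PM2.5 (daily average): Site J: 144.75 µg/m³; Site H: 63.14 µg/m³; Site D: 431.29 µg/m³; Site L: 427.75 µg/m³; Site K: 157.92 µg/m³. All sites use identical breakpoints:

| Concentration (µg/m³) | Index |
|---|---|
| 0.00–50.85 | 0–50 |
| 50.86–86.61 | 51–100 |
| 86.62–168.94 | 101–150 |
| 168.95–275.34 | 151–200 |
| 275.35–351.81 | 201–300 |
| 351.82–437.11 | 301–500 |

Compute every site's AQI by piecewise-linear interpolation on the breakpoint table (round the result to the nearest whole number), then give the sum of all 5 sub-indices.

1311

Site J: row 86.62–168.94 (AQI 101–150). (150−101)·(144.75−86.62)/(168.94−86.62) + 101 = 49·58.13/82.32 + 101 ≈ 135.60 → 136.
Site H: row 50.86–86.61 (AQI 51–100). (100−51)·(63.14−50.86)/(86.61−50.86) + 51 = 49·12.28/35.75 + 51 ≈ 67.83 → 68.
Site D: row 351.82–437.11 (AQI 301–500). (500−301)·(431.29−351.82)/(437.11−351.82) + 301 = 199·79.47/85.29 + 301 ≈ 486.42 → 486.
Site L: row 351.82–437.11 (AQI 301–500). (500−301)·(427.75−351.82)/(437.11−351.82) + 301 = 199·75.93/85.29 + 301 ≈ 478.16 → 478.
Site K: 157.92 ∈ [86.62, 168.94] ↔ index [101, 150].
101 + (157.92−86.62)·(150−101)/(168.94−86.62) = 101 + 71.30·49/82.32 ≈ 143.44, so AQI = 143.
AQIs: Site J=136, Site H=68, Site D=486, Site L=478, Site K=143. Sum = 136 + 68 + 486 + 478 + 143 = 1311.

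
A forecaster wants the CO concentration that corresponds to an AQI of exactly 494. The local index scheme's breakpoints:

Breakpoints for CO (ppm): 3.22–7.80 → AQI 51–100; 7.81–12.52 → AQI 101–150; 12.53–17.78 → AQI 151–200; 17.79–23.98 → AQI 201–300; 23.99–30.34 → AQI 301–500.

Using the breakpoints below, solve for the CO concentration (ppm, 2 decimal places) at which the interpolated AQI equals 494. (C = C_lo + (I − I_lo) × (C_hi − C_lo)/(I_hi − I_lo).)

AQI 494 lies in the 301–500 band, which corresponds to 23.99–30.34 ppm.
C = 23.99 + (494−301)×(30.34−23.99)/(500−301) = 23.99 + 193×6.35/199 ≈ 30.1485 ppm → 30.15 ppm to 2 dp.

30.15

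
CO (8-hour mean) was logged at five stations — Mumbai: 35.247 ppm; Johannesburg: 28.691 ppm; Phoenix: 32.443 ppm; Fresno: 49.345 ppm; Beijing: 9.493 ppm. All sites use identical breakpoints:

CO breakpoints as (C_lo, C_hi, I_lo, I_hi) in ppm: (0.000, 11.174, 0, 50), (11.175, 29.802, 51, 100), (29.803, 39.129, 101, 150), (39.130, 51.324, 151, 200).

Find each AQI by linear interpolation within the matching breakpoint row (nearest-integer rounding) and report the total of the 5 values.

Mumbai: row 29.803–39.129 (AQI 101–150). (150−101)·(35.247−29.803)/(39.129−29.803) + 101 = 49·5.444/9.326 + 101 ≈ 129.60 → 130.
Johannesburg: 28.691 lies in 11.175–29.802, so I_lo=51, I_hi=100, C_lo=11.175, C_hi=29.802.
(100−51)/(29.802−11.175) × (28.691−11.175) + 51 = 49/18.627 × 17.516 + 51 ≈ 97.08 → 97.
Phoenix: row 29.803–39.129 (AQI 101–150). (150−101)·(32.443−29.803)/(39.129−29.803) + 101 = 49·2.640/9.326 + 101 ≈ 114.87 → 115.
Fresno: row 39.130–51.324 (AQI 151–200). (200−151)·(49.345−39.130)/(51.324−39.130) + 151 = 49·10.215/12.194 + 151 ≈ 192.05 → 192.
Beijing: row 0.000–11.174 (AQI 0–50). (50−0)·(9.493−0.000)/(11.174−0.000) + 0 = 50·9.493/11.174 + 0 ≈ 42.48 → 42.
AQIs: Mumbai=130, Johannesburg=97, Phoenix=115, Fresno=192, Beijing=42. Sum = 130 + 97 + 115 + 192 + 42 = 576.

576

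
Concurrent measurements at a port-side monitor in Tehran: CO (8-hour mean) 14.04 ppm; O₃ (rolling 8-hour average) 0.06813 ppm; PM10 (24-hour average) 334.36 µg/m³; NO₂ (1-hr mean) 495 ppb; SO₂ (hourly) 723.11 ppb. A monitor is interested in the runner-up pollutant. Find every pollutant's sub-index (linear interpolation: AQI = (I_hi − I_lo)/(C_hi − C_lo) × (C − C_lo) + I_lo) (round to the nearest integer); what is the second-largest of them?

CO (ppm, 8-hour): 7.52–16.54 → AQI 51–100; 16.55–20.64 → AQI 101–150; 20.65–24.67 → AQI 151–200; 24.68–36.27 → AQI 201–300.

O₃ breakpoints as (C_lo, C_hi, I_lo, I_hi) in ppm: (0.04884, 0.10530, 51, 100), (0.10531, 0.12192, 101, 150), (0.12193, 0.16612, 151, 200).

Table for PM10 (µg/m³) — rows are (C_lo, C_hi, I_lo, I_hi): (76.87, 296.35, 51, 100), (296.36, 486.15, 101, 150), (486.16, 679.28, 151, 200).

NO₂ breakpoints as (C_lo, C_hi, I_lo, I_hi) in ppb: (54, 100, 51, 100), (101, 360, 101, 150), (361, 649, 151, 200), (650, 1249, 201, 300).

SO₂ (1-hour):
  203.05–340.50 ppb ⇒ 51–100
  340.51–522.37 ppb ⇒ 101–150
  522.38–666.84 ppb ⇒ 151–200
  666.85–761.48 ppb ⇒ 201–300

174

CO: 14.04 ∈ [7.52, 16.54] ↔ index [51, 100].
51 + (14.04−7.52)·(100−51)/(16.54−7.52) = 51 + 6.52·49/9.02 ≈ 86.42, so AQI = 86.
O₃: row 0.04884–0.10530 (AQI 51–100). (100−51)·(0.06813−0.04884)/(0.10530−0.04884) + 51 = 49·0.01929/0.05646 + 51 ≈ 67.74 → 68.
PM10 334.36: bracket 296.36–486.15 → index 101–150; slope 49/189.79, offset 38.00.
AQI = 101 + 49/189.79·38.00 ≈ 110.81 ⇒ 111.
NO₂: row 361–649 (AQI 151–200). (200−151)·(495−361)/(649−361) + 151 = 49·134/288 + 151 ≈ 173.80 → 174.
SO₂: 723.11 lies in 666.85–761.48, so I_lo=201, I_hi=300, C_lo=666.85, C_hi=761.48.
(300−201)/(761.48−666.85) × (723.11−666.85) + 201 = 99/94.63 × 56.26 + 201 ≈ 259.86 → 260.
Sub-indices: CO→86, O₃→68, PM10→111, NO₂→174, SO₂→260. Ranked high→low: 260, 174, 111, 86, 68. Second-highest sub-index = 174.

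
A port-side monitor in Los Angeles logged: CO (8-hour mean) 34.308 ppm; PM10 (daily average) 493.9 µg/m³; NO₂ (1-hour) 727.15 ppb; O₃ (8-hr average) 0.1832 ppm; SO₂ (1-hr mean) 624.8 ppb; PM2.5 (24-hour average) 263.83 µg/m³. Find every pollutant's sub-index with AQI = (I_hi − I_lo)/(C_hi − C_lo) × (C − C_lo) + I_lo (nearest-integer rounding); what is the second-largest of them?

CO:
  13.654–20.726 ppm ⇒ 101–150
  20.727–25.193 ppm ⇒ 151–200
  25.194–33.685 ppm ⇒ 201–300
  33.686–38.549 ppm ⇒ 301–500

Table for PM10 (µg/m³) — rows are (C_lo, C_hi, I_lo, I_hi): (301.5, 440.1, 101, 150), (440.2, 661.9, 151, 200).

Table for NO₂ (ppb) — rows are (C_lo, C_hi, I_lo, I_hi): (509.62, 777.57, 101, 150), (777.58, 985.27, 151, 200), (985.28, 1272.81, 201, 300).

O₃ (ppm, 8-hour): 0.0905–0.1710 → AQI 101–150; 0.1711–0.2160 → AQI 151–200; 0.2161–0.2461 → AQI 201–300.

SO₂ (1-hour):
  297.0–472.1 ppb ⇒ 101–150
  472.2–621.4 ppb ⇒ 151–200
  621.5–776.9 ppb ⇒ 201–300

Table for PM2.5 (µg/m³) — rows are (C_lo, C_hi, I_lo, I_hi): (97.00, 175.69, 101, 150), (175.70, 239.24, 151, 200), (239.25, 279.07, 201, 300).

262

CO: 34.308 ∈ [33.686, 38.549] ↔ index [301, 500].
301 + (34.308−33.686)·(500−301)/(38.549−33.686) = 301 + 0.622·199/4.863 ≈ 326.45, so AQI = 326.
PM10: row 440.2–661.9 (AQI 151–200). (200−151)·(493.9−440.2)/(661.9−440.2) + 151 = 49·53.7/221.7 + 151 ≈ 162.87 → 163.
NO₂: 727.15 lies in 509.62–777.57, so I_lo=101, I_hi=150, C_lo=509.62, C_hi=777.57.
(150−101)/(777.57−509.62) × (727.15−509.62) + 101 = 49/267.95 × 217.53 + 101 ≈ 140.78 → 141.
O₃: 0.1832 ∈ [0.1711, 0.2160] ↔ index [151, 200].
151 + (0.1832−0.1711)·(200−151)/(0.2160−0.1711) = 151 + 0.0121·49/0.0449 ≈ 164.20, so AQI = 164.
SO₂: row 621.5–776.9 (AQI 201–300). (300−201)·(624.8−621.5)/(776.9−621.5) + 201 = 99·3.3/155.4 + 201 ≈ 203.10 → 203.
PM2.5 263.83: bracket 239.25–279.07 → index 201–300; slope 99/39.82, offset 24.58.
AQI = 201 + 99/39.82·24.58 ≈ 262.11 ⇒ 262.
Sub-indices: CO→326, PM10→163, NO₂→141, O₃→164, SO₂→203, PM2.5→262. Ranked high→low: 326, 262, 203, 164, 163, 141. Second-highest sub-index = 262.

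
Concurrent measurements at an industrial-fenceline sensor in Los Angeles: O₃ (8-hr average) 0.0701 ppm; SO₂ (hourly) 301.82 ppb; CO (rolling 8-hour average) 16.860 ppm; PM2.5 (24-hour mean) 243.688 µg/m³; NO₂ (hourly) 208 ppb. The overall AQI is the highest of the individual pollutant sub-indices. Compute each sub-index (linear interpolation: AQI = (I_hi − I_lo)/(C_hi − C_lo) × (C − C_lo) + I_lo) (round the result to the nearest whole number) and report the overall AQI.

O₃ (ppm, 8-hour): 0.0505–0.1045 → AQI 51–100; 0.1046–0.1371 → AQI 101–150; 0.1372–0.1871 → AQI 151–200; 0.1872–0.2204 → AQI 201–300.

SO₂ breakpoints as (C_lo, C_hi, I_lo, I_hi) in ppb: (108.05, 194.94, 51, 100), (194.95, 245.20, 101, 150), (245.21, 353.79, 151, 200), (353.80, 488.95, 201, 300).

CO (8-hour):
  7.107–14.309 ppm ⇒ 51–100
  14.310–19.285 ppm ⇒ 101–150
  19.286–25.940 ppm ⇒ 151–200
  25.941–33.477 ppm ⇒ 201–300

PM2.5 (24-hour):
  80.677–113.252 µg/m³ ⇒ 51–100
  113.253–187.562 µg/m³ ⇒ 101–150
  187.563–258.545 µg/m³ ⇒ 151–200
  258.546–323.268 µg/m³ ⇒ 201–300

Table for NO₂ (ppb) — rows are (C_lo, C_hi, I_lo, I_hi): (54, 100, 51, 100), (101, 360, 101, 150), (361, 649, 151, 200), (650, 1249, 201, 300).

190

O₃: 0.0701 lies in 0.0505–0.1045, so I_lo=51, I_hi=100, C_lo=0.0505, C_hi=0.1045.
(100−51)/(0.1045−0.0505) × (0.0701−0.0505) + 51 = 49/0.0540 × 0.0196 + 51 ≈ 68.79 → 69.
SO₂: 301.82 lies in 245.21–353.79, so I_lo=151, I_hi=200, C_lo=245.21, C_hi=353.79.
(200−151)/(353.79−245.21) × (301.82−245.21) + 151 = 49/108.58 × 56.61 + 151 ≈ 176.55 → 177.
CO: 16.860 lies in 14.310–19.285, so I_lo=101, I_hi=150, C_lo=14.310, C_hi=19.285.
(150−101)/(19.285−14.310) × (16.860−14.310) + 101 = 49/4.975 × 2.550 + 101 ≈ 126.12 → 126.
PM2.5: 243.688 lies in 187.563–258.545, so I_lo=151, I_hi=200, C_lo=187.563, C_hi=258.545.
(200−151)/(258.545−187.563) × (243.688−187.563) + 151 = 49/70.982 × 56.125 + 151 ≈ 189.74 → 190.
NO₂ 208: bracket 101–360 → index 101–150; slope 49/259, offset 107.
AQI = 101 + 49/259·107 ≈ 121.24 ⇒ 121.
Sub-indices: O₃→69, SO₂→177, CO→126, PM2.5→190, NO₂→121. Overall AQI = max = 190; dominant pollutant is PM2.5.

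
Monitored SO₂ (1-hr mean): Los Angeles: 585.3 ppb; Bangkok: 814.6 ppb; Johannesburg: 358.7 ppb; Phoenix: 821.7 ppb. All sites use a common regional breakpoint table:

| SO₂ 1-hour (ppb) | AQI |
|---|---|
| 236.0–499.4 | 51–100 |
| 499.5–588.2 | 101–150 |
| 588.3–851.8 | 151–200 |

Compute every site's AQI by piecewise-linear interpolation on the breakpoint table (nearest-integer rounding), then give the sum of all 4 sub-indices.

Los Angeles 585.3: bracket 499.5–588.2 → index 101–150; slope 49/88.7, offset 85.8.
AQI = 101 + 49/88.7·85.8 ≈ 148.40 ⇒ 148.
Bangkok: row 588.3–851.8 (AQI 151–200). (200−151)·(814.6−588.3)/(851.8−588.3) + 151 = 49·226.3/263.5 + 151 ≈ 193.08 → 193.
Johannesburg: 358.7 ∈ [236.0, 499.4] ↔ index [51, 100].
51 + (358.7−236.0)·(100−51)/(499.4−236.0) = 51 + 122.7·49/263.4 ≈ 73.83, so AQI = 74.
Phoenix 821.7: bracket 588.3–851.8 → index 151–200; slope 49/263.5, offset 233.4.
AQI = 151 + 49/263.5·233.4 ≈ 194.40 ⇒ 194.
AQIs: Los Angeles=148, Bangkok=193, Johannesburg=74, Phoenix=194. Sum = 148 + 193 + 74 + 194 = 609.

609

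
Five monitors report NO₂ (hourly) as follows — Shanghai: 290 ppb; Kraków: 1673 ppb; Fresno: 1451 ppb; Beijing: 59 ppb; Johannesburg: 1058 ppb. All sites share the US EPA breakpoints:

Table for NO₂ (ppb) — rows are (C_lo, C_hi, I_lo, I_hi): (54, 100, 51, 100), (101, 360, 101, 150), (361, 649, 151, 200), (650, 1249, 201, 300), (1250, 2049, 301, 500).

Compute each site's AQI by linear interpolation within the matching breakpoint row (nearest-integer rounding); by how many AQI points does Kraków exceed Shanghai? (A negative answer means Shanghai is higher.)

Shanghai: row 101–360 (AQI 101–150). (150−101)·(290−101)/(360−101) + 101 = 49·189/259 + 101 ≈ 136.76 → 137.
Kraków: 1673 lies in 1250–2049, so I_lo=301, I_hi=500, C_lo=1250, C_hi=2049.
(500−301)/(2049−1250) × (1673−1250) + 301 = 199/799 × 423 + 301 ≈ 406.35 → 406.
Fresno 1451: bracket 1250–2049 → index 301–500; slope 199/799, offset 201.
AQI = 301 + 199/799·201 ≈ 351.06 ⇒ 351.
Beijing: 59 lies in 54–100, so I_lo=51, I_hi=100, C_lo=54, C_hi=100.
(100−51)/(100−54) × (59−54) + 51 = 49/46 × 5 + 51 ≈ 56.33 → 56.
Johannesburg 1058: bracket 650–1249 → index 201–300; slope 99/599, offset 408.
AQI = 201 + 99/599·408 ≈ 268.43 ⇒ 268.
AQIs: Shanghai=137, Kraków=406, Fresno=351, Beijing=56, Johannesburg=268. Kraków (406) − Shanghai (137) = 269.

269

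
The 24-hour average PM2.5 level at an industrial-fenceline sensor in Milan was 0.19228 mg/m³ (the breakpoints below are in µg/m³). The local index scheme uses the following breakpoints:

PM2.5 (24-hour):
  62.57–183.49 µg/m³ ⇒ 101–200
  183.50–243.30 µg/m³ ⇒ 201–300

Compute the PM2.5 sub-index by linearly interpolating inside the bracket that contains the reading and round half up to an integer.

Convert: 0.19228 mg/m³ = 192.28 µg/m³.
PM2.5: row 183.50–243.30 (AQI 201–300). (300−201)·(192.28−183.50)/(243.30−183.50) + 201 = 99·8.78/59.80 + 201 ≈ 215.54 → 216.

216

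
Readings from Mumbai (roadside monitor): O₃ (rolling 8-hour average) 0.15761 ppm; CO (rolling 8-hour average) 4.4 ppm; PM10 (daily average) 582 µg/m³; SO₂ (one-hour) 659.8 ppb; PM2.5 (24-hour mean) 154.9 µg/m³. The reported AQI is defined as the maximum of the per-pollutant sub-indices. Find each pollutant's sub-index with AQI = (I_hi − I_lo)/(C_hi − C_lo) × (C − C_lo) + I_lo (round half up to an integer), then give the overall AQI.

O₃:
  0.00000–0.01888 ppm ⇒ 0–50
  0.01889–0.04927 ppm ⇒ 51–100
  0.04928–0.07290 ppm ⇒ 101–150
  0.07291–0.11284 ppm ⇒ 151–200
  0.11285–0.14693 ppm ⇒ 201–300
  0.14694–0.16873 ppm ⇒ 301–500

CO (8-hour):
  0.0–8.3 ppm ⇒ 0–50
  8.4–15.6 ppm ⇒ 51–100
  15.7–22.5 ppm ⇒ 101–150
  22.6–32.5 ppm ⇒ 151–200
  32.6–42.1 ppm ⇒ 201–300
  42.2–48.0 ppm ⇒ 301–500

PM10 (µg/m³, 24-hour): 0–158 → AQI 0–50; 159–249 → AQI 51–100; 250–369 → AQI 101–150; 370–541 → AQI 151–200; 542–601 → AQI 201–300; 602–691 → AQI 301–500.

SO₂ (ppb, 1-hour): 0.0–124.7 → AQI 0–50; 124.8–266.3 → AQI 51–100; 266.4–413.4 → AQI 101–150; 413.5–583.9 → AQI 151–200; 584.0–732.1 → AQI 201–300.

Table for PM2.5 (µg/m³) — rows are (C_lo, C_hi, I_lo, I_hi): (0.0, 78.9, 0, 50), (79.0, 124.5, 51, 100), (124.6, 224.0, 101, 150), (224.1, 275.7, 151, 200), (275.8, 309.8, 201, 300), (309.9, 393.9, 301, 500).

O₃: 0.15761 lies in 0.14694–0.16873, so I_lo=301, I_hi=500, C_lo=0.14694, C_hi=0.16873.
(500−301)/(0.16873−0.14694) × (0.15761−0.14694) + 301 = 199/0.02179 × 0.01067 + 301 ≈ 398.45 → 398.
CO 4.4: bracket 0.0–8.3 → index 0–50; slope 50/8.3, offset 4.4.
AQI = 0 + 50/8.3·4.4 ≈ 26.51 ⇒ 27.
PM10: row 542–601 (AQI 201–300). (300−201)·(582−542)/(601−542) + 201 = 99·40/59 + 201 ≈ 268.12 → 268.
SO₂: 659.8 ∈ [584.0, 732.1] ↔ index [201, 300].
201 + (659.8−584.0)·(300−201)/(732.1−584.0) = 201 + 75.8·99/148.1 ≈ 251.67, so AQI = 252.
PM2.5: 154.9 ∈ [124.6, 224.0] ↔ index [101, 150].
101 + (154.9−124.6)·(150−101)/(224.0−124.6) = 101 + 30.3·49/99.4 ≈ 115.94, so AQI = 116.
Sub-indices: O₃→398, CO→27, PM10→268, SO₂→252, PM2.5→116. Overall AQI = max = 398; dominant pollutant is O₃.

398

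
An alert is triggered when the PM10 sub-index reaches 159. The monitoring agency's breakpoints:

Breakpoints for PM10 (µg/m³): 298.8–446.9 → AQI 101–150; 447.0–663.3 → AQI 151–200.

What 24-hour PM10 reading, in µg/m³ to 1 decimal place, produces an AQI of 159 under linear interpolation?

AQI 159 lies in the 151–200 band, which corresponds to 447.0–663.3 µg/m³.
C = 447.0 + (159−151)×(663.3−447.0)/(200−151) = 447.0 + 8×216.3/49 ≈ 482.314 µg/m³ → 482.3 µg/m³ to 1 dp.

482.3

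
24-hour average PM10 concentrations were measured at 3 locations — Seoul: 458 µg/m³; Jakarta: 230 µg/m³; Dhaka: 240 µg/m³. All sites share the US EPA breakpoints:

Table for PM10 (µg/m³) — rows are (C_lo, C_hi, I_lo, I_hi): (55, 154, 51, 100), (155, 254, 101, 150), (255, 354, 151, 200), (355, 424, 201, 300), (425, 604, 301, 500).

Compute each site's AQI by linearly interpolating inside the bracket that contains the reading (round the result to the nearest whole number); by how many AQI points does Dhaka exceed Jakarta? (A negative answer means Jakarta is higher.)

Seoul: row 425–604 (AQI 301–500). (500−301)·(458−425)/(604−425) + 301 = 199·33/179 + 301 ≈ 337.69 → 338.
Jakarta: row 155–254 (AQI 101–150). (150−101)·(230−155)/(254−155) + 101 = 49·75/99 + 101 ≈ 138.12 → 138.
Dhaka: 240 ∈ [155, 254] ↔ index [101, 150].
101 + (240−155)·(150−101)/(254−155) = 101 + 85·49/99 ≈ 143.07, so AQI = 143.
AQIs: Seoul=338, Jakarta=138, Dhaka=143. Dhaka (143) − Jakarta (138) = 5.

5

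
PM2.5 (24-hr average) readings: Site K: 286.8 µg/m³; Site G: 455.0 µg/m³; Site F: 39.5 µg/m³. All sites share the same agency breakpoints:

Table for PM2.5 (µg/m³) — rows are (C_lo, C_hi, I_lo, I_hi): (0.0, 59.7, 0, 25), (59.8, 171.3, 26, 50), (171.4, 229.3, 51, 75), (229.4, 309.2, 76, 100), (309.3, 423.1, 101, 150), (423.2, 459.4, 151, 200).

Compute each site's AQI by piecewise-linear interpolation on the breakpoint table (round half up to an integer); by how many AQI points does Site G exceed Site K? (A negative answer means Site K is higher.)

Site K: 286.8 lies in 229.4–309.2, so I_lo=76, I_hi=100, C_lo=229.4, C_hi=309.2.
(100−76)/(309.2−229.4) × (286.8−229.4) + 76 = 24/79.8 × 57.4 + 76 ≈ 93.26 → 93.
Site G: row 423.2–459.4 (AQI 151–200). (200−151)·(455.0−423.2)/(459.4−423.2) + 151 = 49·31.8/36.2 + 151 ≈ 194.04 → 194.
Site F: row 0.0–59.7 (AQI 0–25). (25−0)·(39.5−0.0)/(59.7−0.0) + 0 = 25·39.5/59.7 + 0 ≈ 16.54 → 17.
AQIs: Site K=93, Site G=194, Site F=17. Site G (194) − Site K (93) = 101.

101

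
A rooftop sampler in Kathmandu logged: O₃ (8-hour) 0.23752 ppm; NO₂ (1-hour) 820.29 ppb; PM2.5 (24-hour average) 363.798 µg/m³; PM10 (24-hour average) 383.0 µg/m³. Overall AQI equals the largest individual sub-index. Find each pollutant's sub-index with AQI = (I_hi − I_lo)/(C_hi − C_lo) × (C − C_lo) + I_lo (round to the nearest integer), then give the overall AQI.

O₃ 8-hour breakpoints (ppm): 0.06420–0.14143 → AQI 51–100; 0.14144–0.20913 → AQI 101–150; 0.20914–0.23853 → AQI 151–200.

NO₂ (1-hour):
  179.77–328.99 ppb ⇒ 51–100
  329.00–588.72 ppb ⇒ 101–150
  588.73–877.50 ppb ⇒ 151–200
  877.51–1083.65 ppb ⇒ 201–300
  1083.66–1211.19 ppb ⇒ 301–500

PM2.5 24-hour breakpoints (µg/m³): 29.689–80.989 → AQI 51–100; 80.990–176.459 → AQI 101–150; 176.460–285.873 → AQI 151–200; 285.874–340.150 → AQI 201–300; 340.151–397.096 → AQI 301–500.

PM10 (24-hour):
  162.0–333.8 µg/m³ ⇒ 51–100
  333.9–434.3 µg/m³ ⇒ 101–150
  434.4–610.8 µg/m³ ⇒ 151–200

384

O₃: row 0.20914–0.23853 (AQI 151–200). (200−151)·(0.23752−0.20914)/(0.23853−0.20914) + 151 = 49·0.02838/0.02939 + 151 ≈ 198.32 → 198.
NO₂: row 588.73–877.50 (AQI 151–200). (200−151)·(820.29−588.73)/(877.50−588.73) + 151 = 49·231.56/288.77 + 151 ≈ 190.29 → 190.
PM2.5 363.798: bracket 340.151–397.096 → index 301–500; slope 199/56.945, offset 23.647.
AQI = 301 + 199/56.945·23.647 ≈ 383.64 ⇒ 384.
PM10: 383.0 lies in 333.9–434.3, so I_lo=101, I_hi=150, C_lo=333.9, C_hi=434.3.
(150−101)/(434.3−333.9) × (383.0−333.9) + 101 = 49/100.4 × 49.1 + 101 ≈ 124.96 → 125.
Sub-indices: O₃→198, NO₂→190, PM2.5→384, PM10→125. Overall AQI = max = 384; dominant pollutant is PM2.5.
AQI 384: Hazardous.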